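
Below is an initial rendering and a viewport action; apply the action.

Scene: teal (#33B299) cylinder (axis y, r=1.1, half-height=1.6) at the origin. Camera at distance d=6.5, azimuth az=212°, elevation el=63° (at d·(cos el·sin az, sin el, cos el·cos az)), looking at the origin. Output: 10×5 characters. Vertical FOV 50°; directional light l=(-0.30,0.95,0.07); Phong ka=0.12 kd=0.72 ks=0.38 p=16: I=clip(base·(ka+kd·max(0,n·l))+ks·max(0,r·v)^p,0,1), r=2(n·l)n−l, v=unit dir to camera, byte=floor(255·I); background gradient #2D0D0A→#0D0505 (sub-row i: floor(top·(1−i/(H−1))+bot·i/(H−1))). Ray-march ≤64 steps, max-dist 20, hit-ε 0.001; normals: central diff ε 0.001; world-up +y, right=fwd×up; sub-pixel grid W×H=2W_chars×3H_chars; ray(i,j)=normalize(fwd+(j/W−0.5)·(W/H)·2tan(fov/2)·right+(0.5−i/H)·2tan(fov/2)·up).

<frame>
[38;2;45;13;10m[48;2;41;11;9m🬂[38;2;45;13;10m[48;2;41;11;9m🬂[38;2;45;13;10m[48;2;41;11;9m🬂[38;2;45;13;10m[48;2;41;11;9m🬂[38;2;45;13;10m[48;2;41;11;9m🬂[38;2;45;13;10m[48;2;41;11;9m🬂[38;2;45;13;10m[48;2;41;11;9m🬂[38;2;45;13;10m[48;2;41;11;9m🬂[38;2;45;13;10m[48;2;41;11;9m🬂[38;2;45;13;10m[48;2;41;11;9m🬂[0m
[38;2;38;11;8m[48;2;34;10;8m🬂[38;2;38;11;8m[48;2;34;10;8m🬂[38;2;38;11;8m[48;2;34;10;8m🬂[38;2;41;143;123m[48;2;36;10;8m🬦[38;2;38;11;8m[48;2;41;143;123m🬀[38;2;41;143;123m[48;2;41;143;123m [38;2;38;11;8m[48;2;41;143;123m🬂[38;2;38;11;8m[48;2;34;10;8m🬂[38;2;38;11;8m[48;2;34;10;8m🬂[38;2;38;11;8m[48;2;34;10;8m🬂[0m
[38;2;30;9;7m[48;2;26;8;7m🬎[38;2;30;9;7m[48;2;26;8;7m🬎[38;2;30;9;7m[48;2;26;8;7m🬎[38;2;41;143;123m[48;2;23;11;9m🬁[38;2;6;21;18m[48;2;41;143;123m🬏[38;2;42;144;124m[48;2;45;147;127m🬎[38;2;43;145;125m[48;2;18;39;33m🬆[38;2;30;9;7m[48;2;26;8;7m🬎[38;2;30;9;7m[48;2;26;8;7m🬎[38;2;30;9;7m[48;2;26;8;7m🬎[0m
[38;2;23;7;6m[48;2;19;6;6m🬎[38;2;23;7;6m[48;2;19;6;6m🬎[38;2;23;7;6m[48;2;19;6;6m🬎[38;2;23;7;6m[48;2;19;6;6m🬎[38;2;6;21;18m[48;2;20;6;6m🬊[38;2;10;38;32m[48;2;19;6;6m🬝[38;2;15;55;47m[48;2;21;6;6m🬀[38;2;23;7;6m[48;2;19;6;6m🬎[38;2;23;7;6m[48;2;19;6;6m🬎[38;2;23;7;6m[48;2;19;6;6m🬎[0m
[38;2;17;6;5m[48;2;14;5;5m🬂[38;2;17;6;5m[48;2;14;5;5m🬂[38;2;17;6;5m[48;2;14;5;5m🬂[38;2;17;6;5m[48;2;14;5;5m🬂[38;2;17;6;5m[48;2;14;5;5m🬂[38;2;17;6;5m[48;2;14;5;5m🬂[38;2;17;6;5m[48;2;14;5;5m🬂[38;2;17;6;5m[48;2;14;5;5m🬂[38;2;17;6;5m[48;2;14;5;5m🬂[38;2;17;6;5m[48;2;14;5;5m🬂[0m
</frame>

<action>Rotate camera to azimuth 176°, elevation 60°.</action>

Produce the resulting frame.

<frame>
[38;2;45;13;10m[48;2;41;11;9m🬂[38;2;45;13;10m[48;2;41;11;9m🬂[38;2;45;13;10m[48;2;41;11;9m🬂[38;2;45;13;10m[48;2;41;11;9m🬂[38;2;45;13;10m[48;2;41;11;9m🬂[38;2;45;13;10m[48;2;41;11;9m🬂[38;2;45;13;10m[48;2;41;11;9m🬂[38;2;45;13;10m[48;2;41;11;9m🬂[38;2;45;13;10m[48;2;41;11;9m🬂[38;2;45;13;10m[48;2;41;11;9m🬂[0m
[38;2;38;11;8m[48;2;34;10;8m🬂[38;2;38;11;8m[48;2;34;10;8m🬂[38;2;38;11;8m[48;2;34;10;8m🬂[38;2;41;143;123m[48;2;36;10;8m🬦[38;2;38;11;8m[48;2;41;143;123m🬀[38;2;41;143;123m[48;2;43;145;125m🬎[38;2;38;11;8m[48;2;44;146;126m🬂[38;2;38;11;8m[48;2;34;10;8m🬂[38;2;38;11;8m[48;2;34;10;8m🬂[38;2;38;11;8m[48;2;34;10;8m🬂[0m
[38;2;30;9;7m[48;2;26;8;7m🬎[38;2;30;9;7m[48;2;26;8;7m🬎[38;2;30;9;7m[48;2;26;8;7m🬎[38;2;42;144;124m[48;2;23;11;9m🬁[38;2;44;146;126m[48;2;6;21;18m🬎[38;2;48;151;130m[48;2;6;21;18m🬝[38;2;51;153;133m[48;2;16;29;25m🬆[38;2;30;9;7m[48;2;26;8;7m🬎[38;2;30;9;7m[48;2;26;8;7m🬎[38;2;30;9;7m[48;2;26;8;7m🬎[0m
[38;2;23;7;6m[48;2;19;6;6m🬎[38;2;23;7;6m[48;2;19;6;6m🬎[38;2;23;7;6m[48;2;19;6;6m🬎[38;2;23;7;6m[48;2;19;6;6m🬎[38;2;6;21;18m[48;2;19;6;6m🬬[38;2;6;21;18m[48;2;7;26;22m🬝[38;2;21;6;6m[48;2;11;40;34m🬷[38;2;23;7;6m[48;2;19;6;6m🬎[38;2;23;7;6m[48;2;19;6;6m🬎[38;2;23;7;6m[48;2;19;6;6m🬎[0m
[38;2;17;6;5m[48;2;14;5;5m🬂[38;2;17;6;5m[48;2;14;5;5m🬂[38;2;17;6;5m[48;2;14;5;5m🬂[38;2;17;6;5m[48;2;14;5;5m🬂[38;2;17;6;5m[48;2;14;5;5m🬂[38;2;17;6;5m[48;2;14;5;5m🬂[38;2;17;6;5m[48;2;14;5;5m🬂[38;2;17;6;5m[48;2;14;5;5m🬂[38;2;17;6;5m[48;2;14;5;5m🬂[38;2;17;6;5m[48;2;14;5;5m🬂[0m
</frame>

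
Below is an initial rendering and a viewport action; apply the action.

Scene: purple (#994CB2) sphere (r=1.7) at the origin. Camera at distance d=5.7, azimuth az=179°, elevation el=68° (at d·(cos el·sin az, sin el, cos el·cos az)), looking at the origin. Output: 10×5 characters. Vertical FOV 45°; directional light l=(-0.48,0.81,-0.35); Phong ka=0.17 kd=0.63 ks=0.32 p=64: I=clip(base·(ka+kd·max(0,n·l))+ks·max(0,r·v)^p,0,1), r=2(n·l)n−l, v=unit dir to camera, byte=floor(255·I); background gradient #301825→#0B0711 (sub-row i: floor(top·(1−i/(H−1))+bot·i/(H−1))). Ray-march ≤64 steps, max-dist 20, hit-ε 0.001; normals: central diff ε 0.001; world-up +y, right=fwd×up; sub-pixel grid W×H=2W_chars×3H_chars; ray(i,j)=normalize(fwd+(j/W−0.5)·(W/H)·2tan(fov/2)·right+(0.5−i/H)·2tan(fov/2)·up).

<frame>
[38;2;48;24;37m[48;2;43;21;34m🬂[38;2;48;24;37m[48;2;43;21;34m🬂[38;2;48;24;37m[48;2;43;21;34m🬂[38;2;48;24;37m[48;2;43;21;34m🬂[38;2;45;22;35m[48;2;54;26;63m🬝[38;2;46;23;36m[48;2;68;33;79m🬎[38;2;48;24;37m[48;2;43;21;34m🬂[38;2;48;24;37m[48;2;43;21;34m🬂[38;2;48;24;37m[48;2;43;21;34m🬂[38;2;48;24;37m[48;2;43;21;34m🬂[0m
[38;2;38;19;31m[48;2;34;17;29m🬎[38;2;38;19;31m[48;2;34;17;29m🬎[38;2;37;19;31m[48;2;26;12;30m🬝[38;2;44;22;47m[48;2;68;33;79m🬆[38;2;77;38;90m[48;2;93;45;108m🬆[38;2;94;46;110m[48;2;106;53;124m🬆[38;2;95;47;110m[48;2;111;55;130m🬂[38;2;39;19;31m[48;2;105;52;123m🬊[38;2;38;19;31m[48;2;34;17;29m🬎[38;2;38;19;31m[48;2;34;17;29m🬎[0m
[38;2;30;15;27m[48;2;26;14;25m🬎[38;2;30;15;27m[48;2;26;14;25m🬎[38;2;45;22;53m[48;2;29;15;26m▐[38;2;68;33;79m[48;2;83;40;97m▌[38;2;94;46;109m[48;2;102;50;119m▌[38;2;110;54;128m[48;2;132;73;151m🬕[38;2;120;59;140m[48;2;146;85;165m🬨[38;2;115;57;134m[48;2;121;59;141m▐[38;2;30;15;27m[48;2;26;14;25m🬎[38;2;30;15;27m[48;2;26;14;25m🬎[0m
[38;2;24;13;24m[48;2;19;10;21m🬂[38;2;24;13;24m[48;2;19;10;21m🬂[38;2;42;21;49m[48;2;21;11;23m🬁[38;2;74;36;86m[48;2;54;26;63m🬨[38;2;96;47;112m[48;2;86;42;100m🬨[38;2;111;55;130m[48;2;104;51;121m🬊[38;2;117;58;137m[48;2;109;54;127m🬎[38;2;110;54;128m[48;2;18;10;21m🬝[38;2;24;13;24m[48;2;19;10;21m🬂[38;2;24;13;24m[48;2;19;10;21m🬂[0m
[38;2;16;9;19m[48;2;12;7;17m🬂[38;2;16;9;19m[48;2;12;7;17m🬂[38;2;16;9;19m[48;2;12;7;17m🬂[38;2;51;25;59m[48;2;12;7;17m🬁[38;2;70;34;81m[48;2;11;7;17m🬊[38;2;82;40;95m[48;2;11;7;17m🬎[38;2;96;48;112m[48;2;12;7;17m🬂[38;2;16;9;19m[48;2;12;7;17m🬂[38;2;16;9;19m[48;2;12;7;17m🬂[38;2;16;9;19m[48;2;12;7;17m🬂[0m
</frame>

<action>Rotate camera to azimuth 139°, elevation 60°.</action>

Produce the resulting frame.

<frame>
[38;2;48;24;37m[48;2;43;21;34m🬂[38;2;48;24;37m[48;2;43;21;34m🬂[38;2;48;24;37m[48;2;43;21;34m🬂[38;2;48;24;37m[48;2;43;21;34m🬂[38;2;45;22;35m[48;2;83;41;97m🬝[38;2;46;23;36m[48;2;98;48;114m🬎[38;2;48;24;37m[48;2;43;21;34m🬂[38;2;48;24;37m[48;2;43;21;34m🬂[38;2;48;24;37m[48;2;43;21;34m🬂[38;2;48;24;37m[48;2;43;21;34m🬂[0m
[38;2;38;19;31m[48;2;34;17;29m🬎[38;2;38;19;31m[48;2;34;17;29m🬎[38;2;37;19;31m[48;2;26;12;30m🬝[38;2;46;22;46m[48;2;66;32;76m🬄[38;2;83;41;97m[48;2;94;46;109m▌[38;2;110;54;128m[48;2;102;50;119m▐[38;2;116;57;136m[48;2;119;60;139m🬆[38;2;39;19;31m[48;2;120;59;139m🬊[38;2;38;19;31m[48;2;34;17;29m🬎[38;2;38;19;31m[48;2;34;17;29m🬎[0m
[38;2;30;15;27m[48;2;26;14;25m🬎[38;2;30;15;27m[48;2;26;14;25m🬎[38;2;31;15;36m[48;2;28;14;27m🬉[38;2;64;31;74m[48;2;50;24;58m▐[38;2;85;42;99m[48;2;75;37;88m🬊[38;2;104;52;121m[48;2;93;46;108m🬉[38;2;218;162;237m[48;2;108;54;126m🬀[38;2;116;58;135m[48;2;108;53;126m🬎[38;2;30;15;27m[48;2;26;14;25m🬎[38;2;30;15;27m[48;2;26;14;25m🬎[0m
[38;2;24;13;24m[48;2;19;10;21m🬂[38;2;24;13;24m[48;2;19;10;21m🬂[38;2;25;12;28m[48;2;19;10;21m🬊[38;2;46;22;54m[48;2;29;14;33m🬉[38;2;66;33;78m[48;2;49;24;58m🬊[38;2;82;40;96m[48;2;68;33;79m🬊[38;2;93;46;109m[48;2;78;39;91m🬊[38;2;89;44;104m[48;2;18;10;21m🬝[38;2;24;13;24m[48;2;19;10;21m🬂[38;2;24;13;24m[48;2;19;10;21m🬂[0m
[38;2;16;9;19m[48;2;12;7;17m🬂[38;2;16;9;19m[48;2;12;7;17m🬂[38;2;16;9;19m[48;2;12;7;17m🬂[38;2;26;12;30m[48;2;12;7;17m🬁[38;2;30;14;34m[48;2;11;7;17m🬊[38;2;51;25;59m[48;2;18;9;23m🬂[38;2;58;28;67m[48;2;12;7;17m🬂[38;2;16;9;19m[48;2;12;7;17m🬂[38;2;16;9;19m[48;2;12;7;17m🬂[38;2;16;9;19m[48;2;12;7;17m🬂[0m
</frame>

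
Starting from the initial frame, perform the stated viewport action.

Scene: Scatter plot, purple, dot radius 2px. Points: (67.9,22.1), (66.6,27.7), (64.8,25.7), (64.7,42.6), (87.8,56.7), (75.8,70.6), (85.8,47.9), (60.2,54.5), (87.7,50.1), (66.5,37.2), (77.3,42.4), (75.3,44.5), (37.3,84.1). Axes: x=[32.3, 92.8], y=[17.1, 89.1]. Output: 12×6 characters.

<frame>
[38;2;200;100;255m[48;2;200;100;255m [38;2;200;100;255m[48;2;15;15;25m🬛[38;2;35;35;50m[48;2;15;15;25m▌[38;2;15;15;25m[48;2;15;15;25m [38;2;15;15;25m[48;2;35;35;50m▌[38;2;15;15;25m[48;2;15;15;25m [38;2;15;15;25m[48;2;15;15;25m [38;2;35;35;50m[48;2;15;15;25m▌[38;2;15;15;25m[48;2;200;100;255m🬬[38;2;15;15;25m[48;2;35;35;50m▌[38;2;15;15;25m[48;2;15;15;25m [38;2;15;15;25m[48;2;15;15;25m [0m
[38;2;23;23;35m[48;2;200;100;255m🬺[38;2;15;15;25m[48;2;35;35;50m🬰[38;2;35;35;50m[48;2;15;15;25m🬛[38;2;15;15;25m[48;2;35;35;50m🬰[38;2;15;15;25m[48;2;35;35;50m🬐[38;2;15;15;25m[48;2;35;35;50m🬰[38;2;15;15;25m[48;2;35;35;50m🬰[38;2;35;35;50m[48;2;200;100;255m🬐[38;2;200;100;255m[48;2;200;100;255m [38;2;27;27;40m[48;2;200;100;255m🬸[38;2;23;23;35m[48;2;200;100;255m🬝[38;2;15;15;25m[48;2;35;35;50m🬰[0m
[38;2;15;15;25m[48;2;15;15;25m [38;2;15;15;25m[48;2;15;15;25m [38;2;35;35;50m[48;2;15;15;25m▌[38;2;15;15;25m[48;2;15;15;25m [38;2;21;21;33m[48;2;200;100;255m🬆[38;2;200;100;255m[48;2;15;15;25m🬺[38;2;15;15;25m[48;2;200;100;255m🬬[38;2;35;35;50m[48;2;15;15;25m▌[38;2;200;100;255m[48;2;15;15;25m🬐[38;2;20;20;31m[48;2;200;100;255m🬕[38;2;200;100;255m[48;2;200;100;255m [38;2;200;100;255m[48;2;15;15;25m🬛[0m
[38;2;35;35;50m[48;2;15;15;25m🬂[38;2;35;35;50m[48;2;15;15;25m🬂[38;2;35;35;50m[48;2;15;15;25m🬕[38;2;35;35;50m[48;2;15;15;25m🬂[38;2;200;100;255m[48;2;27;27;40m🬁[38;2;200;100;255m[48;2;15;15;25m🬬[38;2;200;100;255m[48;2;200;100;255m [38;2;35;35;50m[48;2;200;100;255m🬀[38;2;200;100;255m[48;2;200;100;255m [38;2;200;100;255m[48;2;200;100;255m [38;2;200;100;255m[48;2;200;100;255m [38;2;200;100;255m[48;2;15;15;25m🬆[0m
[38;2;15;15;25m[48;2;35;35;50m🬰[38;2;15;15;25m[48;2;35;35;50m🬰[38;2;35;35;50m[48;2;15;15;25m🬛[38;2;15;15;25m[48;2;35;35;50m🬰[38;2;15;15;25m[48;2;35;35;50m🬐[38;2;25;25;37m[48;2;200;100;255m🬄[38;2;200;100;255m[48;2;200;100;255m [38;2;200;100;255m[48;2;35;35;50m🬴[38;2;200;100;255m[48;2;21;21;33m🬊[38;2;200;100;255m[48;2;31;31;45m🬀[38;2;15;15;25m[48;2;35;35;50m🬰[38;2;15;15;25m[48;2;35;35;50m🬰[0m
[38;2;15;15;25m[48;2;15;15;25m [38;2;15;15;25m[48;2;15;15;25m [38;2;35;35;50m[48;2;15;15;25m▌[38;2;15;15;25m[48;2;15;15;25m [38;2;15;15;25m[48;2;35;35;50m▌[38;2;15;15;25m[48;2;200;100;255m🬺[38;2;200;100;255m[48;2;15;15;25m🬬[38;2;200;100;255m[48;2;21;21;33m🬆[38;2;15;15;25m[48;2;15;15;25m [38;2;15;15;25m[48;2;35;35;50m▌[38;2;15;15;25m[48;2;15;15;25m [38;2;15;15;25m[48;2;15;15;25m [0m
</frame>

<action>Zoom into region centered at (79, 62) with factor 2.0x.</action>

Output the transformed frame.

<frame>
[38;2;15;15;25m[48;2;15;15;25m [38;2;15;15;25m[48;2;15;15;25m [38;2;35;35;50m[48;2;15;15;25m▌[38;2;15;15;25m[48;2;15;15;25m [38;2;23;23;35m[48;2;200;100;255m🬝[38;2;15;15;25m[48;2;15;15;25m [38;2;15;15;25m[48;2;15;15;25m [38;2;35;35;50m[48;2;15;15;25m▌[38;2;15;15;25m[48;2;15;15;25m [38;2;15;15;25m[48;2;35;35;50m▌[38;2;15;15;25m[48;2;15;15;25m [38;2;15;15;25m[48;2;15;15;25m [0m
[38;2;15;15;25m[48;2;35;35;50m🬰[38;2;15;15;25m[48;2;35;35;50m🬰[38;2;35;35;50m[48;2;15;15;25m🬛[38;2;19;19;30m[48;2;200;100;255m🬴[38;2;200;100;255m[48;2;200;100;255m [38;2;200;100;255m[48;2;15;15;25m🬛[38;2;15;15;25m[48;2;35;35;50m🬰[38;2;35;35;50m[48;2;15;15;25m🬛[38;2;15;15;25m[48;2;35;35;50m🬰[38;2;15;15;25m[48;2;35;35;50m🬐[38;2;15;15;25m[48;2;35;35;50m🬰[38;2;15;15;25m[48;2;35;35;50m🬰[0m
[38;2;15;15;25m[48;2;15;15;25m [38;2;15;15;25m[48;2;15;15;25m [38;2;35;35;50m[48;2;15;15;25m▌[38;2;15;15;25m[48;2;15;15;25m [38;2;23;23;35m[48;2;200;100;255m🬺[38;2;15;15;25m[48;2;15;15;25m [38;2;15;15;25m[48;2;15;15;25m [38;2;35;35;50m[48;2;15;15;25m▌[38;2;15;15;25m[48;2;15;15;25m [38;2;15;15;25m[48;2;35;35;50m▌[38;2;15;15;25m[48;2;15;15;25m [38;2;15;15;25m[48;2;15;15;25m [0m
[38;2;35;35;50m[48;2;15;15;25m🬂[38;2;35;35;50m[48;2;15;15;25m🬂[38;2;35;35;50m[48;2;15;15;25m🬕[38;2;35;35;50m[48;2;15;15;25m🬂[38;2;35;35;50m[48;2;15;15;25m🬨[38;2;35;35;50m[48;2;15;15;25m🬂[38;2;35;35;50m[48;2;15;15;25m🬂[38;2;35;35;50m[48;2;15;15;25m🬕[38;2;28;28;41m[48;2;200;100;255m🬆[38;2;200;100;255m[48;2;35;35;50m🬺[38;2;23;23;35m[48;2;200;100;255m🬬[38;2;35;35;50m[48;2;15;15;25m🬂[0m
[38;2;15;15;25m[48;2;35;35;50m🬰[38;2;15;15;25m[48;2;35;35;50m🬰[38;2;35;35;50m[48;2;15;15;25m🬛[38;2;15;15;25m[48;2;35;35;50m🬰[38;2;31;31;45m[48;2;200;100;255m🬬[38;2;15;15;25m[48;2;35;35;50m🬰[38;2;15;15;25m[48;2;35;35;50m🬰[38;2;31;31;45m[48;2;200;100;255m🬝[38;2;15;15;25m[48;2;200;100;255m🬀[38;2;200;100;255m[48;2;200;100;255m [38;2;23;23;35m[48;2;200;100;255m🬬[38;2;15;15;25m[48;2;35;35;50m🬰[0m
[38;2;200;100;255m[48;2;15;15;25m🬺[38;2;15;15;25m[48;2;200;100;255m🬬[38;2;35;35;50m[48;2;15;15;25m▌[38;2;15;15;25m[48;2;200;100;255m🬐[38;2;200;100;255m[48;2;200;100;255m [38;2;200;100;255m[48;2;15;15;25m🬺[38;2;15;15;25m[48;2;200;100;255m🬬[38;2;200;100;255m[48;2;28;28;41m🬊[38;2;200;100;255m[48;2;15;15;25m🬝[38;2;200;100;255m[48;2;28;28;41m🬆[38;2;15;15;25m[48;2;15;15;25m [38;2;15;15;25m[48;2;15;15;25m [0m
</frame>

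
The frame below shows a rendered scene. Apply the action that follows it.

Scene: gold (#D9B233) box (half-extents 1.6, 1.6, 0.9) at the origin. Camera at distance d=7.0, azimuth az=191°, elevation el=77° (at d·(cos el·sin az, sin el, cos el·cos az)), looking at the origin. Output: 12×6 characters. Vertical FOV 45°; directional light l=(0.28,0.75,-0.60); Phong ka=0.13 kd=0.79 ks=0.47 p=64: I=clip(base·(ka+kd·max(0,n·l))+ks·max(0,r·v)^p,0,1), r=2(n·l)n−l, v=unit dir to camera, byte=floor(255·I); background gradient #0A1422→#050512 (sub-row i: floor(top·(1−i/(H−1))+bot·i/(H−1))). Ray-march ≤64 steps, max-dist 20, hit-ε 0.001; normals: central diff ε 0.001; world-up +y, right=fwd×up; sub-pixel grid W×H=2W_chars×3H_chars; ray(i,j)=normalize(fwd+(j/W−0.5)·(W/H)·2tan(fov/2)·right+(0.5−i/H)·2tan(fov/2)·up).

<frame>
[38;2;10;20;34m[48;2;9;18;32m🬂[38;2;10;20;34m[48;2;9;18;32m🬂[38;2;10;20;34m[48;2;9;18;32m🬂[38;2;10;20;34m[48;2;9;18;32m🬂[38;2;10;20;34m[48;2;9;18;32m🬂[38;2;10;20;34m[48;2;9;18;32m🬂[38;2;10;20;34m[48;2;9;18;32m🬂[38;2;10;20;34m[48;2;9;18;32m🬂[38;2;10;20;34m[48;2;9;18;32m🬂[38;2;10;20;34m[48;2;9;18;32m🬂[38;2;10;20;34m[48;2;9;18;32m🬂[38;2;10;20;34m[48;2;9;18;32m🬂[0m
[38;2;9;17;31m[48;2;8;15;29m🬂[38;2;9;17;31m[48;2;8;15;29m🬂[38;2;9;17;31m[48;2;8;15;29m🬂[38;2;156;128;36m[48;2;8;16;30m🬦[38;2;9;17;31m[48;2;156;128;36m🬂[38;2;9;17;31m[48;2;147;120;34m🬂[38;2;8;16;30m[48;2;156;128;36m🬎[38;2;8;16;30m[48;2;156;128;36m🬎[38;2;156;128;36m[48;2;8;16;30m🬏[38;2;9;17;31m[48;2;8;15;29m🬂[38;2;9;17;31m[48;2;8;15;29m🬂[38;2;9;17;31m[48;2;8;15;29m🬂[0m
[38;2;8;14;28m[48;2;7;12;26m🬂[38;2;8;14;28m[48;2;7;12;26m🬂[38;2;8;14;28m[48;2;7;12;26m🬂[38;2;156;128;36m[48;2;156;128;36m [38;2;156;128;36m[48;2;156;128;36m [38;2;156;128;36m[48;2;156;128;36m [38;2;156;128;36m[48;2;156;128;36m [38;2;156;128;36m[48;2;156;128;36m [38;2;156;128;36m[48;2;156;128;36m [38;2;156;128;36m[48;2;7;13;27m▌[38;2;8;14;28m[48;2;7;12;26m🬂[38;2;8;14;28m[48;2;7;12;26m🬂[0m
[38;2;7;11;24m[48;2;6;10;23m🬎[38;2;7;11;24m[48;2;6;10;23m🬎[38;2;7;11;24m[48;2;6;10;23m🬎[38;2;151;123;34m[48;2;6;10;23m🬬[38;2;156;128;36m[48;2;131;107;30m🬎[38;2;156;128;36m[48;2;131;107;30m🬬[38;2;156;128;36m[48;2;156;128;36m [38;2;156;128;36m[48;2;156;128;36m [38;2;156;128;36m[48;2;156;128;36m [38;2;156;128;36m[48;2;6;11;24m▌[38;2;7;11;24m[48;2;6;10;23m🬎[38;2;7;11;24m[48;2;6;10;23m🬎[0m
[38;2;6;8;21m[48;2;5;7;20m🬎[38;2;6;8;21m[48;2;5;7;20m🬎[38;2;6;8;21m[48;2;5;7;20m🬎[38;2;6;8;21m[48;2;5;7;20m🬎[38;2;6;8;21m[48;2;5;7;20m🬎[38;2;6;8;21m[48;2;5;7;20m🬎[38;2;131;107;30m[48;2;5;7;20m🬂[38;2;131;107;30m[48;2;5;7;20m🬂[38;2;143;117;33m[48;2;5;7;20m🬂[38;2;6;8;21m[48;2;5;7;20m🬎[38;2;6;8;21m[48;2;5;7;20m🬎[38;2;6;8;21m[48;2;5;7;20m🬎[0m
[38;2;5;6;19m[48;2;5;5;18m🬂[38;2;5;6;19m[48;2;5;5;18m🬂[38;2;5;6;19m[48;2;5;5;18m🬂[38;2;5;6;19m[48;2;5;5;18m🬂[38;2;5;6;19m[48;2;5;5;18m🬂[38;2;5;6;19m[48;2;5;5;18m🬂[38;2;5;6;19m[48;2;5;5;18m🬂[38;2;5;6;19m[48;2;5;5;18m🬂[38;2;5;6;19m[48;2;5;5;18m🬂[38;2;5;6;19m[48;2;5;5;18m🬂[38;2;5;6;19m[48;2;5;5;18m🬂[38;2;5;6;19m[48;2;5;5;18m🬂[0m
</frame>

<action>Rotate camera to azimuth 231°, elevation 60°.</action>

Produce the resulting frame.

<frame>
[38;2;10;20;34m[48;2;9;18;32m🬂[38;2;10;20;34m[48;2;9;18;32m🬂[38;2;10;20;34m[48;2;9;18;32m🬂[38;2;10;20;34m[48;2;9;18;32m🬂[38;2;10;20;34m[48;2;9;18;32m🬂[38;2;9;19;33m[48;2;156;128;36m🬎[38;2;9;19;33m[48;2;28;23;6m🬬[38;2;10;20;34m[48;2;9;18;32m🬂[38;2;10;20;34m[48;2;9;18;32m🬂[38;2;10;20;34m[48;2;9;18;32m🬂[38;2;10;20;34m[48;2;9;18;32m🬂[38;2;10;20;34m[48;2;9;18;32m🬂[0m
[38;2;9;17;31m[48;2;8;15;29m🬂[38;2;9;17;31m[48;2;8;15;29m🬂[38;2;9;17;31m[48;2;8;15;29m🬂[38;2;156;128;36m[48;2;8;16;30m🬩[38;2;156;128;36m[48;2;156;128;36m [38;2;156;128;36m[48;2;156;128;36m [38;2;156;128;36m[48;2;156;128;36m [38;2;156;128;36m[48;2;8;16;30m🬱[38;2;9;17;31m[48;2;8;15;29m🬂[38;2;9;17;31m[48;2;8;15;29m🬂[38;2;9;17;31m[48;2;8;15;29m🬂[38;2;9;17;31m[48;2;8;15;29m🬂[0m
[38;2;8;14;28m[48;2;7;12;26m🬂[38;2;8;14;28m[48;2;7;12;26m🬂[38;2;8;14;28m[48;2;7;12;26m🬂[38;2;131;107;30m[48;2;7;12;26m🬉[38;2;156;128;36m[48;2;131;107;30m🬊[38;2;156;128;36m[48;2;156;128;36m [38;2;156;128;36m[48;2;156;128;36m [38;2;156;128;36m[48;2;156;128;36m [38;2;156;128;36m[48;2;8;14;28m🬺[38;2;156;128;36m[48;2;7;13;27m🬏[38;2;8;14;28m[48;2;7;12;26m🬂[38;2;8;14;28m[48;2;7;12;26m🬂[0m
[38;2;7;11;24m[48;2;6;10;23m🬎[38;2;7;11;24m[48;2;6;10;23m🬎[38;2;7;11;24m[48;2;6;10;23m🬎[38;2;7;11;24m[48;2;6;10;23m🬎[38;2;131;107;30m[48;2;6;10;23m🬨[38;2;131;107;30m[48;2;156;128;36m🬺[38;2;156;128;36m[48;2;131;107;30m🬬[38;2;156;128;36m[48;2;156;128;36m [38;2;156;128;36m[48;2;28;23;6m🬆[38;2;28;23;6m[48;2;6;10;23m🬄[38;2;7;11;24m[48;2;6;10;23m🬎[38;2;7;11;24m[48;2;6;10;23m🬎[0m
[38;2;6;8;21m[48;2;5;7;20m🬎[38;2;6;8;21m[48;2;5;7;20m🬎[38;2;6;8;21m[48;2;5;7;20m🬎[38;2;6;8;21m[48;2;5;7;20m🬎[38;2;6;8;21m[48;2;5;7;20m🬎[38;2;131;107;30m[48;2;5;7;20m🬊[38;2;131;107;30m[48;2;156;128;36m🬺[38;2;156;128;36m[48;2;28;23;6m🬀[38;2;28;23;6m[48;2;5;7;20m🬄[38;2;6;8;21m[48;2;5;7;20m🬎[38;2;6;8;21m[48;2;5;7;20m🬎[38;2;6;8;21m[48;2;5;7;20m🬎[0m
[38;2;5;6;19m[48;2;5;5;18m🬂[38;2;5;6;19m[48;2;5;5;18m🬂[38;2;5;6;19m[48;2;5;5;18m🬂[38;2;5;6;19m[48;2;5;5;18m🬂[38;2;5;6;19m[48;2;5;5;18m🬂[38;2;5;6;19m[48;2;5;5;18m🬂[38;2;131;107;30m[48;2;5;5;18m🬁[38;2;5;6;19m[48;2;5;5;18m🬂[38;2;5;6;19m[48;2;5;5;18m🬂[38;2;5;6;19m[48;2;5;5;18m🬂[38;2;5;6;19m[48;2;5;5;18m🬂[38;2;5;6;19m[48;2;5;5;18m🬂[0m
</frame>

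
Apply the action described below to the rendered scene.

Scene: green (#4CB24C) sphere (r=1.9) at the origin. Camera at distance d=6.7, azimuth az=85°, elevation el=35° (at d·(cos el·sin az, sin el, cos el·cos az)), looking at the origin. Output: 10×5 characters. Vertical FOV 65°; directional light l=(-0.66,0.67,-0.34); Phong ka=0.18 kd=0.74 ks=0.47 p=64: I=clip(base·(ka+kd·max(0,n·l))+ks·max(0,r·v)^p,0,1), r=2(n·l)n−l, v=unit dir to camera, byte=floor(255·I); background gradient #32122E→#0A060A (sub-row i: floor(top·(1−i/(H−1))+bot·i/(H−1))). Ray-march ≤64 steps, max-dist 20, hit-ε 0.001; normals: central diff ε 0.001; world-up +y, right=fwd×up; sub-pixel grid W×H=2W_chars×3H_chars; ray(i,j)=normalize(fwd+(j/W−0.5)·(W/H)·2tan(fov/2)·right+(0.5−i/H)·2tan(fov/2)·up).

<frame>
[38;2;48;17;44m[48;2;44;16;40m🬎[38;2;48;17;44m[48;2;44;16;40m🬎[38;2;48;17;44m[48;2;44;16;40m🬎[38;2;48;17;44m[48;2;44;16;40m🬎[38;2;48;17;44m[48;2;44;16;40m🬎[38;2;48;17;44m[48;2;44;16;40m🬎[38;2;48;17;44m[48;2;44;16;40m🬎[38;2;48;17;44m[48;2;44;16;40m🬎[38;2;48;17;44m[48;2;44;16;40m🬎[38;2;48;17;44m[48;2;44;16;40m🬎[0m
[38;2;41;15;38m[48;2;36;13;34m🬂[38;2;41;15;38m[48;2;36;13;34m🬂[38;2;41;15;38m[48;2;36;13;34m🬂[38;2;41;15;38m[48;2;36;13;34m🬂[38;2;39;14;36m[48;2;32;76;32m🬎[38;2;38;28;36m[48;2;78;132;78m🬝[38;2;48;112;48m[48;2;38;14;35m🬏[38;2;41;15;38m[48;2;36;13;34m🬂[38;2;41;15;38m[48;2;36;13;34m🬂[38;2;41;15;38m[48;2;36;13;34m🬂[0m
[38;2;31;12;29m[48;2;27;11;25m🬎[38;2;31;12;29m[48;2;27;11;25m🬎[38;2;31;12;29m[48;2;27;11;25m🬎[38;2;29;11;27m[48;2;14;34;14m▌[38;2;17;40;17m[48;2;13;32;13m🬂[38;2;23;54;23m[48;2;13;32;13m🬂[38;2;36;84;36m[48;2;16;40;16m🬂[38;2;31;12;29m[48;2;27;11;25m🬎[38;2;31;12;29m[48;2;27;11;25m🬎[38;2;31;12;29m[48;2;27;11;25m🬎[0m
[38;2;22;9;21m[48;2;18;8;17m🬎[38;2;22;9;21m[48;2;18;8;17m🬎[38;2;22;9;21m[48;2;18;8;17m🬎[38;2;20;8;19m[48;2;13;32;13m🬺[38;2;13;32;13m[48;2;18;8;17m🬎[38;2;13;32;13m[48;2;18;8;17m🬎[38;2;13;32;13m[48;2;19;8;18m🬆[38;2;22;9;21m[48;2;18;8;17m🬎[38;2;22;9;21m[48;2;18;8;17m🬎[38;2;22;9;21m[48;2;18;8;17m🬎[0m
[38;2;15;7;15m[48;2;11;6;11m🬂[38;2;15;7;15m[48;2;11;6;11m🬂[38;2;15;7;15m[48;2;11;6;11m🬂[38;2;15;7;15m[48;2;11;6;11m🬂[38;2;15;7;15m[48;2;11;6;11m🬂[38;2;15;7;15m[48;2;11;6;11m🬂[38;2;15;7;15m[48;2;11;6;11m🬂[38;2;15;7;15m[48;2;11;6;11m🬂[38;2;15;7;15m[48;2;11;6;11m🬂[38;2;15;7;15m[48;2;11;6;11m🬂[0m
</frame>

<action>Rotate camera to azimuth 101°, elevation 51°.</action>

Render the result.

<frame>
[38;2;48;17;44m[48;2;44;16;40m🬎[38;2;48;17;44m[48;2;44;16;40m🬎[38;2;48;17;44m[48;2;44;16;40m🬎[38;2;48;17;44m[48;2;44;16;40m🬎[38;2;48;17;44m[48;2;44;16;40m🬎[38;2;48;17;44m[48;2;44;16;40m🬎[38;2;48;17;44m[48;2;44;16;40m🬎[38;2;48;17;44m[48;2;44;16;40m🬎[38;2;48;17;44m[48;2;44;16;40m🬎[38;2;48;17;44m[48;2;44;16;40m🬎[0m
[38;2;41;15;38m[48;2;36;13;34m🬂[38;2;41;15;38m[48;2;36;13;34m🬂[38;2;41;15;38m[48;2;36;13;34m🬂[38;2;41;15;38m[48;2;36;13;34m🬂[38;2;39;14;36m[48;2;39;92;39m🬎[38;2;39;14;36m[48;2;69;138;69m🬎[38;2;62;145;62m[48;2;38;14;35m🬏[38;2;41;15;38m[48;2;36;13;34m🬂[38;2;41;15;38m[48;2;36;13;34m🬂[38;2;41;15;38m[48;2;36;13;34m🬂[0m
[38;2;31;12;29m[48;2;27;11;25m🬎[38;2;31;12;29m[48;2;27;11;25m🬎[38;2;31;12;29m[48;2;27;11;25m🬎[38;2;29;11;27m[48;2;14;34;14m▌[38;2;28;67;28m[48;2;15;37;15m🬂[38;2;38;89;38m[48;2;21;51;21m🬊[38;2;49;117;49m[48;2;32;76;32m🬊[38;2;31;12;29m[48;2;27;11;25m🬎[38;2;31;12;29m[48;2;27;11;25m🬎[38;2;31;12;29m[48;2;27;11;25m🬎[0m
[38;2;22;9;21m[48;2;18;8;17m🬎[38;2;22;9;21m[48;2;18;8;17m🬎[38;2;22;9;21m[48;2;18;8;17m🬎[38;2;20;8;19m[48;2;13;32;13m🬺[38;2;13;32;13m[48;2;18;8;17m🬎[38;2;13;32;13m[48;2;18;8;17m🬎[38;2;15;37;15m[48;2;19;8;18m🬆[38;2;22;9;21m[48;2;18;8;17m🬎[38;2;22;9;21m[48;2;18;8;17m🬎[38;2;22;9;21m[48;2;18;8;17m🬎[0m
[38;2;15;7;15m[48;2;11;6;11m🬂[38;2;15;7;15m[48;2;11;6;11m🬂[38;2;15;7;15m[48;2;11;6;11m🬂[38;2;15;7;15m[48;2;11;6;11m🬂[38;2;15;7;15m[48;2;11;6;11m🬂[38;2;15;7;15m[48;2;11;6;11m🬂[38;2;15;7;15m[48;2;11;6;11m🬂[38;2;15;7;15m[48;2;11;6;11m🬂[38;2;15;7;15m[48;2;11;6;11m🬂[38;2;15;7;15m[48;2;11;6;11m🬂[0m
</frame>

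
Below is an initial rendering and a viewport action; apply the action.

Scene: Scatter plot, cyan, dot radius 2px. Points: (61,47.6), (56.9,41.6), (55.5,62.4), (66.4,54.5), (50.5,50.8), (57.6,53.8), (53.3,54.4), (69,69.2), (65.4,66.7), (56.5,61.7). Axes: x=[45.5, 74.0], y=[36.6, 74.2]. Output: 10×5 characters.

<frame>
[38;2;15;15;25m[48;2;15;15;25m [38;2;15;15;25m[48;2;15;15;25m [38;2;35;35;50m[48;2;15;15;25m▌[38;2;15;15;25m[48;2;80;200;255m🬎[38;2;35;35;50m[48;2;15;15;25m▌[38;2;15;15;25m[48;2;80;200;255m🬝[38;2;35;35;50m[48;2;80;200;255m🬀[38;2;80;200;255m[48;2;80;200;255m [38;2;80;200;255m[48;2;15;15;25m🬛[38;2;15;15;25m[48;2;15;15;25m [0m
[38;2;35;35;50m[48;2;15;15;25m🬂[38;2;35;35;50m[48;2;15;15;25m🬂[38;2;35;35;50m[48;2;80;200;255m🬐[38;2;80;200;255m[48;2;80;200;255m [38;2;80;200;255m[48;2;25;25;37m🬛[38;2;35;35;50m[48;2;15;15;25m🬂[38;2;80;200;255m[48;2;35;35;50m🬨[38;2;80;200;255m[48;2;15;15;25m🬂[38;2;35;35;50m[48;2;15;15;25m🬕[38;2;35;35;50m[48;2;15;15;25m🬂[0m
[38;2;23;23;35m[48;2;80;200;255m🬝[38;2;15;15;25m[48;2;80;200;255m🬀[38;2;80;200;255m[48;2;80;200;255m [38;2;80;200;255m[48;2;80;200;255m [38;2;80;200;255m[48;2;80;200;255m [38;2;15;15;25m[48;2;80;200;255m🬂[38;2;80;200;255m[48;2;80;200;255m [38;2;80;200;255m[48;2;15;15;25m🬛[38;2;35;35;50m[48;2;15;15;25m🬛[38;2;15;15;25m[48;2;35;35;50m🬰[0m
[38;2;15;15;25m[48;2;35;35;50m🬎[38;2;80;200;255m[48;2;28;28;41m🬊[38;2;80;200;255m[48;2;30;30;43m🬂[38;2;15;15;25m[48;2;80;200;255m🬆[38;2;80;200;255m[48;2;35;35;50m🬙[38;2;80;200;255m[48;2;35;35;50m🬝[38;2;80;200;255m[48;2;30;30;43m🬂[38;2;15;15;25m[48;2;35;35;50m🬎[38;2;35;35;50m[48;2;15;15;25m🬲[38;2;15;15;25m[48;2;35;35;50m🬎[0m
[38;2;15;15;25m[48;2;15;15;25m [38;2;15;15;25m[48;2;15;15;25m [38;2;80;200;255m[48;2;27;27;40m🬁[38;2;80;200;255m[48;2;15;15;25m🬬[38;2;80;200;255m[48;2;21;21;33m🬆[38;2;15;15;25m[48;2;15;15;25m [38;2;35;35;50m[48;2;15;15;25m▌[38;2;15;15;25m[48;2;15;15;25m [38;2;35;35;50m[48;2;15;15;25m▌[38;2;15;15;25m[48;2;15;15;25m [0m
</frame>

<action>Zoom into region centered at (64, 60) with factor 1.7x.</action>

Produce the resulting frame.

<frame>
[38;2;15;15;25m[48;2;15;15;25m [38;2;15;15;25m[48;2;15;15;25m [38;2;35;35;50m[48;2;15;15;25m▌[38;2;15;15;25m[48;2;15;15;25m [38;2;27;27;40m[48;2;80;200;255m🬝[38;2;15;15;25m[48;2;80;200;255m🬀[38;2;25;25;37m[48;2;80;200;255m🬂[38;2;80;200;255m[48;2;80;200;255m [38;2;80;200;255m[48;2;15;15;25m🬛[38;2;15;15;25m[48;2;15;15;25m [0m
[38;2;80;200;255m[48;2;80;200;255m [38;2;80;200;255m[48;2;28;28;41m🬱[38;2;35;35;50m[48;2;15;15;25m🬕[38;2;35;35;50m[48;2;15;15;25m🬂[38;2;35;35;50m[48;2;15;15;25m🬕[38;2;80;200;255m[48;2;15;15;25m🬊[38;2;80;200;255m[48;2;27;27;40m🬀[38;2;80;200;255m[48;2;19;19;30m🬁[38;2;35;35;50m[48;2;15;15;25m🬕[38;2;35;35;50m[48;2;15;15;25m🬂[0m
[38;2;80;200;255m[48;2;15;15;25m🬎[38;2;80;200;255m[48;2;25;25;37m🬐[38;2;35;35;50m[48;2;15;15;25m🬛[38;2;15;15;25m[48;2;35;35;50m🬰[38;2;35;35;50m[48;2;15;15;25m🬛[38;2;15;15;25m[48;2;35;35;50m🬰[38;2;27;27;40m[48;2;80;200;255m🬬[38;2;15;15;25m[48;2;35;35;50m🬰[38;2;35;35;50m[48;2;15;15;25m🬛[38;2;15;15;25m[48;2;35;35;50m🬰[0m
[38;2;25;25;37m[48;2;80;200;255m🬐[38;2;80;200;255m[48;2;80;200;255m [38;2;27;27;40m[48;2;80;200;255m🬸[38;2;15;15;25m[48;2;35;35;50m🬎[38;2;35;35;50m[48;2;15;15;25m🬲[38;2;25;25;37m[48;2;80;200;255m🬐[38;2;80;200;255m[48;2;80;200;255m [38;2;23;23;35m[48;2;80;200;255m🬸[38;2;35;35;50m[48;2;15;15;25m🬲[38;2;15;15;25m[48;2;35;35;50m🬎[0m
[38;2;15;15;25m[48;2;15;15;25m [38;2;80;200;255m[48;2;15;15;25m🬀[38;2;28;28;41m[48;2;80;200;255m🬆[38;2;80;200;255m[48;2;15;15;25m🬺[38;2;23;23;35m[48;2;80;200;255m🬬[38;2;15;15;25m[48;2;15;15;25m [38;2;80;200;255m[48;2;23;23;35m🬀[38;2;15;15;25m[48;2;15;15;25m [38;2;35;35;50m[48;2;15;15;25m▌[38;2;15;15;25m[48;2;15;15;25m [0m
</frame>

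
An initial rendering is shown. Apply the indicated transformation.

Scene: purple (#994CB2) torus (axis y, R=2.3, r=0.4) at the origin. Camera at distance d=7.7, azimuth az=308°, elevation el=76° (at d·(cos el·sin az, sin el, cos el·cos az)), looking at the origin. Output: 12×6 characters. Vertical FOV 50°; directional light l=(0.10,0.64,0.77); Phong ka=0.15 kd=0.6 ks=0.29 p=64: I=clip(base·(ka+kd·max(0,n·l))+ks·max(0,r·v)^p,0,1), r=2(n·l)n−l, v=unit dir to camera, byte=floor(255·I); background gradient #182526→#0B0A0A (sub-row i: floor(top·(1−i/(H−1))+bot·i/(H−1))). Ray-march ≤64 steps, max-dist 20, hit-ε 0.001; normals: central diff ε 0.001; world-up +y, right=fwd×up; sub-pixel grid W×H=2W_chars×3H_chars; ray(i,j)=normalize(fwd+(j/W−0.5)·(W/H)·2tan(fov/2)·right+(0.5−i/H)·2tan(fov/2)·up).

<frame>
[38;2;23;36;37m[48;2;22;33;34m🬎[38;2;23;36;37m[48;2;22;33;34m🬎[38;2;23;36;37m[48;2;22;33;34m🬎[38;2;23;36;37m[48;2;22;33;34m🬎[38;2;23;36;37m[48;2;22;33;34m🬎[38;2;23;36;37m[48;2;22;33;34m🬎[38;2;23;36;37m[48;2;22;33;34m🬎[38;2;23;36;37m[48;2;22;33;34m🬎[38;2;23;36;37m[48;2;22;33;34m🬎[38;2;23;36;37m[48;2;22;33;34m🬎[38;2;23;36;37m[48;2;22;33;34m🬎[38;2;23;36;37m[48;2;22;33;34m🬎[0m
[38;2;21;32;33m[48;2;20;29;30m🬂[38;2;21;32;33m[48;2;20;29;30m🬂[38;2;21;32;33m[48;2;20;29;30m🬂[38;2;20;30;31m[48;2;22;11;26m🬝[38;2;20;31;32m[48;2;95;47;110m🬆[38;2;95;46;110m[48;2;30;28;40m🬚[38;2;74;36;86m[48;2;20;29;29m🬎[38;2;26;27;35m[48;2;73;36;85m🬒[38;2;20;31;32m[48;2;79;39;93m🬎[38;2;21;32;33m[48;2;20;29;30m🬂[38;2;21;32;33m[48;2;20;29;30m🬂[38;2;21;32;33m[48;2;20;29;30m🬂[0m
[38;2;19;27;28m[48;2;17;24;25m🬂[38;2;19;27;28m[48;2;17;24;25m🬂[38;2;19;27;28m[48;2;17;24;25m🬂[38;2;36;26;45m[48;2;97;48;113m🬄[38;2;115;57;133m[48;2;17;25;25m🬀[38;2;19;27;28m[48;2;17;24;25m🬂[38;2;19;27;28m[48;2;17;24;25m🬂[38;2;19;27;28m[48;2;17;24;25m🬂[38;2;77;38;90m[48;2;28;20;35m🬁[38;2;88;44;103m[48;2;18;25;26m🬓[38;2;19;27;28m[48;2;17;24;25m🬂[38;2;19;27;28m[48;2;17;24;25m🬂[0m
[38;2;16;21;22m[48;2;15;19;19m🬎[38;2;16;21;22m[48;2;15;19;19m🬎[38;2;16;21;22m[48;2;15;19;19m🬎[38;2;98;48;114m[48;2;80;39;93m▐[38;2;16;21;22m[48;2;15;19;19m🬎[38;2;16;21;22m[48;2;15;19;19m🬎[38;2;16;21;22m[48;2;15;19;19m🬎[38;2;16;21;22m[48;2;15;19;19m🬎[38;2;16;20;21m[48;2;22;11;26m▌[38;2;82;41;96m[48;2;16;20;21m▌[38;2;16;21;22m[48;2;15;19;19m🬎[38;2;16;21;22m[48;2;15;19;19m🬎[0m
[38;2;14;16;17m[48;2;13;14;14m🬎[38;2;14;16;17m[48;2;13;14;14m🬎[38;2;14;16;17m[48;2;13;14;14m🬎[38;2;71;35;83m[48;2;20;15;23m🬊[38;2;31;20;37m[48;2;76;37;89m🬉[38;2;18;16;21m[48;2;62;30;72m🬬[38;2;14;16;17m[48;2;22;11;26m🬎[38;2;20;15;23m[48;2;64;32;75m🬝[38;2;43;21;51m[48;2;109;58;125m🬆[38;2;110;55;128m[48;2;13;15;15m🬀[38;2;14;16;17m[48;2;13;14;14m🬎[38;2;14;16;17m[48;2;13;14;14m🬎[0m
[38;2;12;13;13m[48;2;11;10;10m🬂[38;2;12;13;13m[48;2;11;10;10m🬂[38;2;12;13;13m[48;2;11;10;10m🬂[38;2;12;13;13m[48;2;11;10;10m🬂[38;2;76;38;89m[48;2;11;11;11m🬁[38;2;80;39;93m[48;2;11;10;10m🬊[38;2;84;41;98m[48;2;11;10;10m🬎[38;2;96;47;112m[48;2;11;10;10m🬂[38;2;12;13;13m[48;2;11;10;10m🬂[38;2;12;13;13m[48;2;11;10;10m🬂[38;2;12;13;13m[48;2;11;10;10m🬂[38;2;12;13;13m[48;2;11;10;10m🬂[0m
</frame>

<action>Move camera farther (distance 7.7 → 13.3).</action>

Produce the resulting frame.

<frame>
[38;2;23;36;37m[48;2;22;33;34m🬎[38;2;23;36;37m[48;2;22;33;34m🬎[38;2;23;36;37m[48;2;22;33;34m🬎[38;2;23;36;37m[48;2;22;33;34m🬎[38;2;23;36;37m[48;2;22;33;34m🬎[38;2;23;36;37m[48;2;22;33;34m🬎[38;2;23;36;37m[48;2;22;33;34m🬎[38;2;23;36;37m[48;2;22;33;34m🬎[38;2;23;36;37m[48;2;22;33;34m🬎[38;2;23;36;37m[48;2;22;33;34m🬎[38;2;23;36;37m[48;2;22;33;34m🬎[38;2;23;36;37m[48;2;22;33;34m🬎[0m
[38;2;21;32;33m[48;2;20;29;30m🬂[38;2;21;32;33m[48;2;20;29;30m🬂[38;2;21;32;33m[48;2;20;29;30m🬂[38;2;21;32;33m[48;2;20;29;30m🬂[38;2;21;32;33m[48;2;20;29;30m🬂[38;2;21;32;33m[48;2;20;29;30m🬂[38;2;21;32;33m[48;2;20;29;30m🬂[38;2;21;32;33m[48;2;20;29;30m🬂[38;2;21;32;33m[48;2;20;29;30m🬂[38;2;21;32;33m[48;2;20;29;30m🬂[38;2;21;32;33m[48;2;20;29;30m🬂[38;2;21;32;33m[48;2;20;29;30m🬂[0m
[38;2;19;27;28m[48;2;17;24;25m🬂[38;2;19;27;28m[48;2;17;24;25m🬂[38;2;19;27;28m[48;2;17;24;25m🬂[38;2;19;27;28m[48;2;17;24;25m🬂[38;2;24;25;33m[48;2;106;52;123m🬝[38;2;103;51;121m[48;2;23;23;30m🬅[38;2;87;43;101m[48;2;17;24;25m🬂[38;2;82;40;96m[48;2;32;24;40m🬈[38;2;19;27;28m[48;2;17;24;25m🬂[38;2;19;27;28m[48;2;17;24;25m🬂[38;2;19;27;28m[48;2;17;24;25m🬂[38;2;19;27;28m[48;2;17;24;25m🬂[0m
[38;2;16;21;22m[48;2;15;19;19m🬎[38;2;16;21;22m[48;2;15;19;19m🬎[38;2;16;21;22m[48;2;15;19;19m🬎[38;2;16;21;22m[48;2;15;19;19m🬎[38;2;89;44;105m[48;2;16;20;21m▐[38;2;61;30;71m[48;2;16;21;21m🬏[38;2;16;21;22m[48;2;15;19;19m🬎[38;2;24;17;29m[48;2;123;72;139m🬝[38;2;16;21;22m[48;2;15;19;19m🬎[38;2;16;21;22m[48;2;15;19;19m🬎[38;2;16;21;22m[48;2;15;19;19m🬎[38;2;16;21;22m[48;2;15;19;19m🬎[0m
[38;2;14;16;17m[48;2;13;14;14m🬎[38;2;14;16;17m[48;2;13;14;14m🬎[38;2;14;16;17m[48;2;13;14;14m🬎[38;2;14;16;17m[48;2;13;14;14m🬎[38;2;14;16;17m[48;2;13;14;14m🬎[38;2;75;37;87m[48;2;13;15;15m🬂[38;2;57;28;67m[48;2;13;14;14m🬆[38;2;117;66;134m[48;2;13;15;15m🬀[38;2;14;16;17m[48;2;13;14;14m🬎[38;2;14;16;17m[48;2;13;14;14m🬎[38;2;14;16;17m[48;2;13;14;14m🬎[38;2;14;16;17m[48;2;13;14;14m🬎[0m
[38;2;12;13;13m[48;2;11;10;10m🬂[38;2;12;13;13m[48;2;11;10;10m🬂[38;2;12;13;13m[48;2;11;10;10m🬂[38;2;12;13;13m[48;2;11;10;10m🬂[38;2;12;13;13m[48;2;11;10;10m🬂[38;2;12;13;13m[48;2;11;10;10m🬂[38;2;12;13;13m[48;2;11;10;10m🬂[38;2;12;13;13m[48;2;11;10;10m🬂[38;2;12;13;13m[48;2;11;10;10m🬂[38;2;12;13;13m[48;2;11;10;10m🬂[38;2;12;13;13m[48;2;11;10;10m🬂[38;2;12;13;13m[48;2;11;10;10m🬂[0m
</frame>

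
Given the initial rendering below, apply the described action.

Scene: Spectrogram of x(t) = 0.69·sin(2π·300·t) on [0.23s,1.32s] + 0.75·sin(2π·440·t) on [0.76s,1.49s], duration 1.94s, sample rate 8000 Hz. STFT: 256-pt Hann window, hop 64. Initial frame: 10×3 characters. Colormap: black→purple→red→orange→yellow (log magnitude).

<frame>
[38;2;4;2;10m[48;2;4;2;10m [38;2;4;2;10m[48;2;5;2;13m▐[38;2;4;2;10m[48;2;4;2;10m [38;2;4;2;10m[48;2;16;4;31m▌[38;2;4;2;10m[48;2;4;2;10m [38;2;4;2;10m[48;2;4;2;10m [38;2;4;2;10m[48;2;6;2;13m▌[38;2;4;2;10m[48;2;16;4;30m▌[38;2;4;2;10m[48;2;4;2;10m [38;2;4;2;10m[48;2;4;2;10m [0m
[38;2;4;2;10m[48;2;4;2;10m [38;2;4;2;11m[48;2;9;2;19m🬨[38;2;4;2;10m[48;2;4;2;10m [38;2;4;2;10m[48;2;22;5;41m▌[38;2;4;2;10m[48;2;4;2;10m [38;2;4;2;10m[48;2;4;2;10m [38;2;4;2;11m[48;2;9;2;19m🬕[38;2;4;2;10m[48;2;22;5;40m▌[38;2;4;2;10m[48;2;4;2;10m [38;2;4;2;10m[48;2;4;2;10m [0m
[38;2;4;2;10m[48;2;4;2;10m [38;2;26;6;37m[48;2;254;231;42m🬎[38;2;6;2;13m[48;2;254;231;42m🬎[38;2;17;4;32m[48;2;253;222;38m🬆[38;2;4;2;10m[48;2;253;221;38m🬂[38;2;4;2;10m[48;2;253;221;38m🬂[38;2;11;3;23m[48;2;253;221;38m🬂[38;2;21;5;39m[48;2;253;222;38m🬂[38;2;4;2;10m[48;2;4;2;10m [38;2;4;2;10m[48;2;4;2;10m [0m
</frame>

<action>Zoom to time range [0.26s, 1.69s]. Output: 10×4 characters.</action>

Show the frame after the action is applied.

<frame>
[38;2;4;2;10m[48;2;4;2;10m [38;2;4;2;10m[48;2;4;2;10m [38;2;4;2;10m[48;2;4;2;10m [38;2;5;2;13m[48;2;14;4;27m▌[38;2;4;2;10m[48;2;4;2;10m [38;2;4;2;10m[48;2;4;2;10m [38;2;4;2;10m[48;2;4;2;10m [38;2;4;2;10m[48;2;5;2;12m▌[38;2;4;2;10m[48;2;15;4;29m▌[38;2;4;2;10m[48;2;4;2;10m [0m
[38;2;4;2;10m[48;2;4;2;10m [38;2;4;2;10m[48;2;4;2;10m [38;2;4;2;10m[48;2;4;2;10m [38;2;6;2;13m[48;2;16;4;31m▌[38;2;4;2;10m[48;2;4;2;10m [38;2;4;2;10m[48;2;4;2;10m [38;2;4;2;10m[48;2;4;2;10m [38;2;4;2;10m[48;2;6;2;14m▌[38;2;4;2;10m[48;2;18;4;34m▌[38;2;4;2;10m[48;2;4;2;10m [0m
[38;2;4;2;10m[48;2;4;2;10m [38;2;4;2;10m[48;2;4;2;10m [38;2;4;2;10m[48;2;4;2;10m [38;2;8;2;17m[48;2;26;6;47m▌[38;2;4;2;10m[48;2;4;2;10m [38;2;4;2;10m[48;2;4;2;10m [38;2;4;2;10m[48;2;4;2;10m [38;2;5;2;13m[48;2;12;3;24m🬕[38;2;4;2;10m[48;2;28;6;50m▌[38;2;4;2;10m[48;2;4;2;10m [0m
[38;2;4;2;10m[48;2;238;165;44m🬂[38;2;4;2;10m[48;2;238;165;44m🬂[38;2;4;2;10m[48;2;238;165;44m🬂[38;2;36;8;60m[48;2;246;203;44m🬂[38;2;4;2;11m[48;2;254;240;45m🬂[38;2;4;2;11m[48;2;254;240;45m🬂[38;2;4;2;11m[48;2;254;240;45m🬂[38;2;17;4;32m[48;2;253;233;43m🬂[38;2;54;14;48m[48;2;254;249;49m🬰[38;2;4;2;10m[48;2;4;2;10m [0m
</frame>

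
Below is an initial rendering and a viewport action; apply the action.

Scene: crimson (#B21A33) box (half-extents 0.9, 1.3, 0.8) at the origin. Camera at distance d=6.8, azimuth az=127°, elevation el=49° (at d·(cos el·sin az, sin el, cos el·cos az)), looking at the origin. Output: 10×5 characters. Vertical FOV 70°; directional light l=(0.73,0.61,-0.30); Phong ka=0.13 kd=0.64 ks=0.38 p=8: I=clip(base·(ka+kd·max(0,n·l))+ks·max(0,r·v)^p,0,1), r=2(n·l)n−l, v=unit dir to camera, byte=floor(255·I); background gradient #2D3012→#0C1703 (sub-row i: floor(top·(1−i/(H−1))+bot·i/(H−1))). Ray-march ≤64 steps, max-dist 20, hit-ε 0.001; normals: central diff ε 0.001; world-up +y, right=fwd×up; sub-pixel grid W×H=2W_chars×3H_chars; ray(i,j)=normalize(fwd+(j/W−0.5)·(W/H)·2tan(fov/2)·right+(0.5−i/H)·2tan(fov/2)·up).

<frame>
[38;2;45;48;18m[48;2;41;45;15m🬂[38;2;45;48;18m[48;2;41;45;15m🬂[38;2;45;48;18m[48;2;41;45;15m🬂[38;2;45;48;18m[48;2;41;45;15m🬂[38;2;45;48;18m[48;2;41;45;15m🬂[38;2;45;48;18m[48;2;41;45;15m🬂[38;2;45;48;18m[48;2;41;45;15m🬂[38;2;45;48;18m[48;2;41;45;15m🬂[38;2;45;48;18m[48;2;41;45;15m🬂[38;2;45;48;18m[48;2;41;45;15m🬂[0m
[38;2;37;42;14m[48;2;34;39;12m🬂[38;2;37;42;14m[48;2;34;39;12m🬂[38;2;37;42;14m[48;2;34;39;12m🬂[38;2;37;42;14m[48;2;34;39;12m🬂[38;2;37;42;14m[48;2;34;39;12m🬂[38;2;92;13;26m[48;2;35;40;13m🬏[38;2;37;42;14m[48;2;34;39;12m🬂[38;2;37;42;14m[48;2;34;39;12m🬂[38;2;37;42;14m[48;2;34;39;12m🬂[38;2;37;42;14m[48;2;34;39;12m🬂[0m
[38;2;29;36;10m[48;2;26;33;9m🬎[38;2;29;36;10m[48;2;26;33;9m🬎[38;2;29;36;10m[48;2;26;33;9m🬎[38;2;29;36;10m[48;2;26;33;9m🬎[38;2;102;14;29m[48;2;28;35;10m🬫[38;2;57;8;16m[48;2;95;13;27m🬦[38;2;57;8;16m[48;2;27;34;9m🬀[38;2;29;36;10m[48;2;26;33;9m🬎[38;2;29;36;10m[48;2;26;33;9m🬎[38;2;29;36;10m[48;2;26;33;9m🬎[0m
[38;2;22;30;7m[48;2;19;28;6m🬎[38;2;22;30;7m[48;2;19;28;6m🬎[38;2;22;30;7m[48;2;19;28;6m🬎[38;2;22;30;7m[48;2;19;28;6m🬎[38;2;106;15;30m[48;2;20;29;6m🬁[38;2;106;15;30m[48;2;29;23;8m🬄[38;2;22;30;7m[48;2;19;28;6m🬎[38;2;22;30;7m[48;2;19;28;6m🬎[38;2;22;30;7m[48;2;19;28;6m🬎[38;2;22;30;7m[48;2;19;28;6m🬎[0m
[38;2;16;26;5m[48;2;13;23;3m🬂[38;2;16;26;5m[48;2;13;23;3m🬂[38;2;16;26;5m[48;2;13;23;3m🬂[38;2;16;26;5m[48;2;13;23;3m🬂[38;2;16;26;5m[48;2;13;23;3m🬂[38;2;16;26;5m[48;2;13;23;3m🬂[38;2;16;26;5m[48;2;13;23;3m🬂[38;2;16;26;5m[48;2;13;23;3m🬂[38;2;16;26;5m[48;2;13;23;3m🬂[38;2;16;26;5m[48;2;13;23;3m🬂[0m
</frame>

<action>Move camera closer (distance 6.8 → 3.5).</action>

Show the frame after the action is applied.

<frame>
[38;2;45;48;18m[48;2;41;45;15m🬂[38;2;45;48;18m[48;2;41;45;15m🬂[38;2;45;48;18m[48;2;41;45;15m🬂[38;2;45;48;18m[48;2;41;45;15m🬂[38;2;45;48;18m[48;2;41;45;15m🬂[38;2;92;13;26m[48;2;42;46;16m🬏[38;2;45;48;18m[48;2;41;45;15m🬂[38;2;45;48;18m[48;2;41;45;15m🬂[38;2;45;48;18m[48;2;41;45;15m🬂[38;2;45;48;18m[48;2;41;45;15m🬂[0m
[38;2;37;42;14m[48;2;34;39;12m🬂[38;2;37;42;14m[48;2;34;39;12m🬂[38;2;35;40;13m[48;2;106;15;30m🬝[38;2;37;42;14m[48;2;92;13;26m🬂[38;2;92;13;26m[48;2;92;13;26m [38;2;92;13;26m[48;2;92;13;26m [38;2;92;13;26m[48;2;92;13;26m [38;2;74;10;21m[48;2;35;40;13m🬓[38;2;37;42;14m[48;2;34;39;12m🬂[38;2;37;42;14m[48;2;34;39;12m🬂[0m
[38;2;29;36;10m[48;2;26;33;9m🬎[38;2;29;36;10m[48;2;26;33;9m🬎[38;2;29;36;10m[48;2;26;33;9m🬎[38;2;106;15;30m[48;2;26;33;9m🬬[38;2;92;13;26m[48;2;106;15;30m🬂[38;2;94;13;26m[48;2;57;8;16m🬝[38;2;92;13;26m[48;2;57;8;16m🬀[38;2;29;36;10m[48;2;26;33;9m🬎[38;2;29;36;10m[48;2;26;33;9m🬎[38;2;29;36;10m[48;2;26;33;9m🬎[0m
[38;2;22;30;7m[48;2;19;28;6m🬎[38;2;22;30;7m[48;2;19;28;6m🬎[38;2;22;30;7m[48;2;19;28;6m🬎[38;2;106;15;30m[48;2;20;29;6m🬁[38;2;106;15;30m[48;2;19;28;6m🬬[38;2;106;15;30m[48;2;57;8;16m▌[38;2;57;8;16m[48;2;20;29;6m🬄[38;2;22;30;7m[48;2;19;28;6m🬎[38;2;22;30;7m[48;2;19;28;6m🬎[38;2;22;30;7m[48;2;19;28;6m🬎[0m
[38;2;16;26;5m[48;2;13;23;3m🬂[38;2;16;26;5m[48;2;13;23;3m🬂[38;2;16;26;5m[48;2;13;23;3m🬂[38;2;16;26;5m[48;2;13;23;3m🬂[38;2;16;26;5m[48;2;13;23;3m🬂[38;2;106;15;30m[48;2;13;24;3m🬀[38;2;16;26;5m[48;2;13;23;3m🬂[38;2;16;26;5m[48;2;13;23;3m🬂[38;2;16;26;5m[48;2;13;23;3m🬂[38;2;16;26;5m[48;2;13;23;3m🬂[0m
</frame>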